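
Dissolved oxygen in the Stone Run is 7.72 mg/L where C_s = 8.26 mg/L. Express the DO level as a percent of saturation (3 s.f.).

% saturation = C/C_s × 100 = 7.72/8.26 × 100 = 93.5 %.

93.5 % saturation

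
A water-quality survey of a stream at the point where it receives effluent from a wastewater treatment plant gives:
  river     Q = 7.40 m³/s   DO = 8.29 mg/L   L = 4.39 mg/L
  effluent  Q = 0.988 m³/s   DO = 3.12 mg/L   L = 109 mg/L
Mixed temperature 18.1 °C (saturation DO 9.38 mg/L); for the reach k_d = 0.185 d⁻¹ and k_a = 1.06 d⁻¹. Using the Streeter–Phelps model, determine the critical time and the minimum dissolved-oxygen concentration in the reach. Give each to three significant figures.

Mixed DO = (7.40×8.29 + 0.988×3.12)/(7.40+0.988) = 64.43/8.388 = 7.681 mg/L.
Mixed L₀ = (7.40×4.39 + 0.988×109)/(8.388) = 140.2/8.388 = 16.71 mg/L.
Initial deficit D₀ = C_s − DO₀ = 9.38 − 7.681 = 1.699 mg/L.
t_c = (1/0.8750) ln[(1.06/0.185)(1 − 1.699×0.8750/(0.185×16.71))] = 1.143 × ln(2.975) = 1.246 d.
D_c = (0.185/1.06) × 16.71 × e^(−0.185×1.246) = 0.1745 × 16.71 × 0.7941 = 2.316 mg/L.
Minimum DO = 9.38 − 2.316 = 7.064 mg/L.

t_c ≈ 1.25 d; minimum DO ≈ 7.06 mg/L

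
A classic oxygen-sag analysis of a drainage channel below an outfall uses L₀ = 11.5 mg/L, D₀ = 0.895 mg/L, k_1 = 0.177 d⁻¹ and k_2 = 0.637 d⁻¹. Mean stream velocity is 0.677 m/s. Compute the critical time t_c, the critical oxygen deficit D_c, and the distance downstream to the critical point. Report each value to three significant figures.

t_c ≈ 2.29 d; D_c ≈ 2.13 mg/L; x_c ≈ 134 km

With k_2/k_1 = 3.599 and 1 − D₀(k_2−k_1)/(k_1 L₀) = 0.7977,
t_c = ln(3.599 × 0.7977) / (0.637 − 0.177) = ln(2.871) / 0.4600 = 1.055/0.4600 = 2.293 d.
D_c = (k_1/k_2) L₀ e^(−k_1 t_c) = (0.177/0.637) × 11.5 × e^(−0.177×2.293) = 0.2779 × 11.5 × 0.6664 = 2.130 mg/L.
x_c = v t_c = 0.677 m/s × 2.293 d × 86400 s/d = 134100 m ≈ 134 km.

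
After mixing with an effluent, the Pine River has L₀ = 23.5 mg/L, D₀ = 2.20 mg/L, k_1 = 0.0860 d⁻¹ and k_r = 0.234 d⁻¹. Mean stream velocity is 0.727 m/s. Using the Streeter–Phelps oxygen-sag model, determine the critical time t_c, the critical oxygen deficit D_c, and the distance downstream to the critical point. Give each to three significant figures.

With k_r/k_1 = 2.721 and 1 − D₀(k_r−k_1)/(k_1 L₀) = 0.8389,
t_c = ln(2.721 × 0.8389) / (0.234 − 0.0860) = ln(2.283) / 0.1480 = 0.8253/0.1480 = 5.576 d.
L(t_c) = L₀ e^(−k_1 t_c) = 23.5 × 0.6191 = 14.55 mg/L, and at the critical point k_r D_c = k_1 L, so D_c = (0.0860/0.234) × 14.55 = 5.347 mg/L.
x_c = v t_c = 0.727 m/s × 5.576 d × 86400 s/d = 350300 m ≈ 350 km.

t_c ≈ 5.58 d; D_c ≈ 5.35 mg/L; x_c ≈ 350 km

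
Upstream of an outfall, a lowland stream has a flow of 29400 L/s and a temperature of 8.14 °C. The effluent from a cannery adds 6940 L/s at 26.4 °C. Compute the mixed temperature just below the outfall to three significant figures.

Flow-weighted mixing: C = (Q_r C_r + Q_w C_w)/(Q_r + Q_w)
= (29400×8.14 + 6940×26.4)/(29400 + 6940) = 422500/36340 = 11.63 °C.

11.6 °C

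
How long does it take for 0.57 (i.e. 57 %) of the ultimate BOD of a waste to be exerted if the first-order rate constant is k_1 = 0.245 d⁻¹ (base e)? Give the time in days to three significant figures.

y/L₀ = 1 − e^(−k_1 t) = 0.57 ⇒ e^(−k_1 t) = 0.430
t = −ln(0.430) / 0.245 = 0.8440 / 0.245 = 3.445 d.

t ≈ 3.44 d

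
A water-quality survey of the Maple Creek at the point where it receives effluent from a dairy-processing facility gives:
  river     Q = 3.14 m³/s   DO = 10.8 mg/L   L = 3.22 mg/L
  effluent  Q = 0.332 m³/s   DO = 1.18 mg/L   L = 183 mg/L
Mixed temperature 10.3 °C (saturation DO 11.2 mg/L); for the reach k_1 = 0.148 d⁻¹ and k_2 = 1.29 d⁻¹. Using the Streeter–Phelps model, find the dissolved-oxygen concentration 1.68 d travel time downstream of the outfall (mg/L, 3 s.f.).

Mixed DO = (3.14×10.8 + 0.332×1.18)/(3.14+0.332) = 34.30/3.472 = 9.880 mg/L.
Mixed L₀ = (3.14×3.22 + 0.332×183)/(3.472) = 70.87/3.472 = 20.41 mg/L.
Initial deficit D₀ = C_s − DO₀ = 11.2 − 9.880 = 1.320 mg/L.
D(1.68) = [0.148×20.41/(1.29−0.148)](e^(−0.148×1.68) − e^(−1.29×1.68)) + 1.320 e^(−1.29×1.68)
= 2.645 × (0.7799 − 0.1145) + 1.320 × 0.1145 = 1.911 mg/L.
DO = 11.2 − 1.911 = 9.289 mg/L.

DO ≈ 9.29 mg/L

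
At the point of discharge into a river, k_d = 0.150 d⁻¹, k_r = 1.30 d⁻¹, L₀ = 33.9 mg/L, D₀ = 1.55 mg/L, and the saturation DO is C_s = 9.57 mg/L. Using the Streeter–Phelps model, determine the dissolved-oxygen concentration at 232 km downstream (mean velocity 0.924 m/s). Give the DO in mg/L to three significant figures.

Travel time t = x/v = 232 km / (0.924 m/s) = 232000 m / 0.924 m/s = 251100 s = 2.906 d.
k_d L₀/(k_r−k_d) = 0.150×33.9/(1.30−0.150) = 5.085/1.150 = 4.422 mg/L.
e^(−k_d t) = e^(−0.150×2.906) = 0.6467; e^(−k_r t) = e^(−1.30×2.906) = 0.02287.
D = 4.422 × (0.6467 − 0.02287) + 1.55 × 0.02287 = 2.758 + 0.03545 = 2.794 mg/L.
DO = C_s − D = 9.57 − 2.794 = 6.776 mg/L.

DO ≈ 6.78 mg/L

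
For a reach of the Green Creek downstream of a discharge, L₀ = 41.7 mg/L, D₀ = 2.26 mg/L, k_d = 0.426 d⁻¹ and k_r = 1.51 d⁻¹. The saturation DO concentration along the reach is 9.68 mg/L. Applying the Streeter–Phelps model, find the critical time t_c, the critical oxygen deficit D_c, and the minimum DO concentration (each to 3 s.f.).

t_c = [1/(k_r−k_d)] ln[(k_r/k_d)(1 − D₀(k_r−k_d)/(k_d L₀))]
= [1/(1.51−0.426)] ln[(1.51/0.426)(1 − 2.26×1.084/(0.426×41.7))]
= (1/1.084) ln[3.545 × 0.8621] = 0.9225 × ln(3.056) = 0.9225 × 1.117 = 1.030 d.
D_c = (k_d/k_r) L₀ e^(−k_d t_c) = (0.426/1.51) × 41.7 × e^(−0.426×1.030) = 0.2821 × 41.7 × 0.6447 = 7.584 mg/L.
Minimum DO = C_s − D_c = 9.68 − 7.584 = 2.096 mg/L.

t_c ≈ 1.03 d; D_c ≈ 7.58 mg/L; min DO ≈ 2.10 mg/L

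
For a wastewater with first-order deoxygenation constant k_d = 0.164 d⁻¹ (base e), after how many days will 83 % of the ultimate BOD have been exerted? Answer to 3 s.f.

y/L₀ = 1 − e^(−k_d t) = 0.83 ⇒ e^(−k_d t) = 0.170
t = −ln(0.170) / 0.164 = 1.772 / 0.164 = 10.80 d.

t ≈ 10.8 d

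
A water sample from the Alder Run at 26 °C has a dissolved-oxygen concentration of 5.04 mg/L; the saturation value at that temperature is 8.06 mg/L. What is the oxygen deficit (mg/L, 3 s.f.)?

D = C_s − C = 8.06 − 5.04 = 3.02 mg/L.

D ≈ 3.02 mg/L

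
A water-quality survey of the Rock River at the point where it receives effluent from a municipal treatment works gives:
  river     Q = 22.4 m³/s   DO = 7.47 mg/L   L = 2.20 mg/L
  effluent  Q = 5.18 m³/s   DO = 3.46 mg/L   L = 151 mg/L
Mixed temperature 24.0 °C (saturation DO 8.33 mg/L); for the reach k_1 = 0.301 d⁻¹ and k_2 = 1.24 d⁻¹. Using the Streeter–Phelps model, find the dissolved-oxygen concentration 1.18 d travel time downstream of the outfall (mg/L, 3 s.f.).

Mixed DO = (22.4×7.47 + 5.18×3.46)/(22.4+5.18) = 185.3/27.58 = 6.717 mg/L.
Mixed L₀ = (22.4×2.20 + 5.18×151)/(27.58) = 831.5/27.58 = 30.15 mg/L.
Initial deficit D₀ = C_s − DO₀ = 8.33 − 6.717 = 1.613 mg/L.
D(1.18) = [0.301×30.15/(1.24−0.301)](e^(−0.301×1.18) − e^(−1.24×1.18)) + 1.613 e^(−1.24×1.18)
= 9.664 × (0.7010 − 0.2315) + 1.613 × 0.2315 = 4.911 mg/L.
DO = 8.33 − 4.911 = 3.419 mg/L.

DO ≈ 3.42 mg/L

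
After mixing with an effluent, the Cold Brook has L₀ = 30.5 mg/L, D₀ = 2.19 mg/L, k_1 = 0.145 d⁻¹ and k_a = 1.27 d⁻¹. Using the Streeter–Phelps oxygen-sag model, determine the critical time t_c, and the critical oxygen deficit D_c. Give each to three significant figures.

t_c = [1/(k_a−k_1)] ln[(k_a/k_1)(1 − D₀(k_a−k_1)/(k_1 L₀))]
= [1/(1.27−0.145)] ln[(1.27/0.145)(1 − 2.19×1.125/(0.145×30.5))]
= (1/1.125) ln[8.759 × 0.4429] = 0.8889 × ln(3.879) = 0.8889 × 1.356 = 1.205 d.
D_c = (k_1/k_a) L₀ e^(−k_1 t_c) = (0.145/1.27) × 30.5 × e^(−0.145×1.205) = 0.1142 × 30.5 × 0.8397 = 2.924 mg/L.

t_c ≈ 1.21 d; D_c ≈ 2.92 mg/L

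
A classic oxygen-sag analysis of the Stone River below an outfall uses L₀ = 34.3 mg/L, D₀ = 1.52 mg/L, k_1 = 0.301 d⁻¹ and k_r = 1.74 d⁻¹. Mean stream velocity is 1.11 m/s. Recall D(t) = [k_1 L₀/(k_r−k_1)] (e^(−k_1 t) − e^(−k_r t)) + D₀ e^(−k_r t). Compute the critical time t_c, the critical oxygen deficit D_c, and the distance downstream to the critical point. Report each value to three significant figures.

t_c ≈ 1.05 d; D_c ≈ 4.32 mg/L; x_c ≈ 101 km

With k_r/k_1 = 5.781 and 1 − D₀(k_r−k_1)/(k_1 L₀) = 0.7881,
t_c = ln(5.781 × 0.7881) / (1.74 − 0.301) = ln(4.556) / 1.439 = 1.516/1.439 = 1.054 d.
L(t_c) = L₀ e^(−k_1 t_c) = 34.3 × 0.7282 = 24.98 mg/L, and at the critical point k_r D_c = k_1 L, so D_c = (0.301/1.74) × 24.98 = 4.321 mg/L.
x_c = v t_c = 1.11 m/s × 1.054 d × 86400 s/d = 101100 m ≈ 101 km.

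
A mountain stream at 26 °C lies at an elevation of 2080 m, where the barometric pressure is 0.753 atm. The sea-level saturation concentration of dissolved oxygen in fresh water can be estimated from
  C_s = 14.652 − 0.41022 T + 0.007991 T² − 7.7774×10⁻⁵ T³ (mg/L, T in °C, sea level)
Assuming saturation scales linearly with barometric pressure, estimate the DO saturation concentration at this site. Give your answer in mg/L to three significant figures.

At sea level: C_s = 14.652 − 0.41022×26 + 0.007991×26² − 7.7774×10⁻⁵×26³ = 8.021 mg/L.
Pressure correction: C_s' = 8.021 × 0.753 = 6.040 mg/L.

C_s ≈ 6.04 mg/L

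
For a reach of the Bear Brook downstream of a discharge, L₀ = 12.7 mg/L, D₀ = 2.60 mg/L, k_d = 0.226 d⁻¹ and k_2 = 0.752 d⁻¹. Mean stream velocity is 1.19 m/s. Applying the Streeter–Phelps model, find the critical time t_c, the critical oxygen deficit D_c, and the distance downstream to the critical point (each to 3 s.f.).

At the critical point dD/dt = 0, so k_d L₀ e^(−k_d t) = k_2 D. Substituting D(t) from the Streeter–Phelps equation and solving for t gives
t_c = ln[(k_2/k_d)(1 − D₀(k_2−k_d)/(k_d L₀))] / (k_2−k_d).
Here k_2−k_d = 0.5260 d⁻¹ and 1 − D₀(k_2−k_d)/(k_d L₀) = 1 − 2.60×0.5260/(0.226×12.7) = 0.5235, so
t_c = ln(3.327 × 0.5235) / 0.5260 = 0.5550 / 0.5260 = 1.055 d.
L(t_c) = L₀ e^(−k_d t_c) = 12.7 × 0.7878 = 10.01 mg/L, and at the critical point k_2 D_c = k_d L, so D_c = (0.226/0.752) × 10.01 = 3.007 mg/L.
x_c = v t_c = 1.19 m/s × 1.055 d × 86400 s/d = 108500 m ≈ 108 km.

t_c ≈ 1.06 d; D_c ≈ 3.01 mg/L; x_c ≈ 108 km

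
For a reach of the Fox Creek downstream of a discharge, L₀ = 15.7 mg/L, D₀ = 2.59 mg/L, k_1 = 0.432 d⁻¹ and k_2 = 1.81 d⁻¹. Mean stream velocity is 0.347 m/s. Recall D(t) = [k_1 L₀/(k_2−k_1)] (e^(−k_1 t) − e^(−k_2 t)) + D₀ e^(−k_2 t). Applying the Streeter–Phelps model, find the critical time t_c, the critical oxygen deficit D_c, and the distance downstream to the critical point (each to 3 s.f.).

t_c ≈ 0.498 d; D_c ≈ 3.02 mg/L; x_c ≈ 14.9 km

At the critical point dD/dt = 0, so k_1 L₀ e^(−k_1 t) = k_2 D. Substituting D(t) from the Streeter–Phelps equation and solving for t gives
t_c = ln[(k_2/k_1)(1 − D₀(k_2−k_1)/(k_1 L₀))] / (k_2−k_1).
Here k_2−k_1 = 1.378 d⁻¹ and 1 − D₀(k_2−k_1)/(k_1 L₀) = 1 − 2.59×1.378/(0.432×15.7) = 0.4738, so
t_c = ln(4.190 × 0.4738) / 1.378 = 0.6856 / 1.378 = 0.4976 d.
L(t_c) = L₀ e^(−k_1 t_c) = 15.7 × 0.8066 = 12.66 mg/L, and at the critical point k_2 D_c = k_1 L, so D_c = (0.432/1.81) × 12.66 = 3.022 mg/L.
x_c = v t_c = 0.347 m/s × 0.4976 d × 86400 s/d = 14920 m ≈ 14.9 km.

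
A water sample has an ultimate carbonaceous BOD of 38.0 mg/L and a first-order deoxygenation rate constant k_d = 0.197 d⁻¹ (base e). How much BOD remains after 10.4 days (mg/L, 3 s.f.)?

L_t = L₀ e^(−k_d t) = 38.0 × e^(−0.197×10.4) = 38.0 × 0.1289 = 4.898 mg/L.

L ≈ 4.90 mg/L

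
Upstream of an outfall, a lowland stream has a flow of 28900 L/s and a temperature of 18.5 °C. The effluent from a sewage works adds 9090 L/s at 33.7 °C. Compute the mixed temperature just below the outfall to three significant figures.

22.1 °C

Flow-weighted mixing: C = (Q_r C_r + Q_w C_w)/(Q_r + Q_w)
= (28900×18.5 + 9090×33.7)/(28900 + 9090) = 841000/37990 = 22.14 °C.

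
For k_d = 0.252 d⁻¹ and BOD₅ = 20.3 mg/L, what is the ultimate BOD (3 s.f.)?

L₀ ≈ 28.3 mg/L

BOD₅ = L₀(1 − e^(−5k_d)) ⇒ L₀ = BOD₅ / (1 − e^(−5×0.252))
= 20.3 / (1 − 0.2837) = 20.3 / 0.7163 = 28.34 mg/L.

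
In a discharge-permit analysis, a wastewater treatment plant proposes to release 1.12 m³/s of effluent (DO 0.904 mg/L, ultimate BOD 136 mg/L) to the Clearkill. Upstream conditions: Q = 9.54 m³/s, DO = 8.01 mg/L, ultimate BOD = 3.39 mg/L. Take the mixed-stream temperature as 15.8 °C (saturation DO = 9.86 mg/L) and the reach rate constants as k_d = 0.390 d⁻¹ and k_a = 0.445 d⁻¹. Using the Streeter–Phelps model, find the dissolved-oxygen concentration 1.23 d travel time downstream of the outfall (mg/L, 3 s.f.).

DO ≈ 3.38 mg/L

Mixed DO = (9.54×8.01 + 1.12×0.904)/(9.54+1.12) = 77.43/10.66 = 7.263 mg/L.
Mixed L₀ = (9.54×3.39 + 1.12×136)/(10.66) = 184.7/10.66 = 17.32 mg/L.
Initial deficit D₀ = C_s − DO₀ = 9.86 − 7.263 = 2.597 mg/L.
D(1.23) = [0.390×17.32/(0.445−0.390)](e^(−0.390×1.23) − e^(−0.445×1.23)) + 2.597 e^(−0.445×1.23)
= 122.8 × (0.6190 − 0.5785) + 2.597 × 0.5785 = 6.475 mg/L.
DO = 9.86 − 6.475 = 3.385 mg/L.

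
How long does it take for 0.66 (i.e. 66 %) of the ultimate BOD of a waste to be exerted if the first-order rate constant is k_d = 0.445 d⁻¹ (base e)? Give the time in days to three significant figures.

y/L₀ = 1 − e^(−k_d t) = 0.66 ⇒ e^(−k_d t) = 0.340
t = −ln(0.340) / 0.445 = 1.079 / 0.445 = 2.424 d.

t ≈ 2.42 d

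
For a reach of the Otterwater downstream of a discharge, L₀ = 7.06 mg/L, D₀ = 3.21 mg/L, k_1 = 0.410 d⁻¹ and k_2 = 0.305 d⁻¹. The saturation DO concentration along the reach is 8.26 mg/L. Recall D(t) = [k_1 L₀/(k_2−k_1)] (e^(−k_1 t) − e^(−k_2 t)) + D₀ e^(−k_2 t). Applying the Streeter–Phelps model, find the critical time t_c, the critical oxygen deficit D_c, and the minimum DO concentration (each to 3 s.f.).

t_c = [1/(k_2−k_1)] ln[(k_2/k_1)(1 − D₀(k_2−k_1)/(k_1 L₀))]
= [1/(0.305−0.410)] ln[(0.305/0.410)(1 − 3.21×-0.1050/(0.410×7.06))]
= (1/-0.1050) ln[0.7439 × 1.116] = -9.524 × ln(0.8305) = -9.524 × -0.1857 = 1.769 d.
L(t_c) = L₀ e^(−k_1 t_c) = 7.06 × 0.4843 = 3.419 mg/L, and at the critical point k_2 D_c = k_1 L, so D_c = (0.410/0.305) × 3.419 = 4.596 mg/L.
Minimum DO = C_s − D_c = 8.26 − 4.596 = 3.664 mg/L.

t_c ≈ 1.77 d; D_c ≈ 4.60 mg/L; min DO ≈ 3.66 mg/L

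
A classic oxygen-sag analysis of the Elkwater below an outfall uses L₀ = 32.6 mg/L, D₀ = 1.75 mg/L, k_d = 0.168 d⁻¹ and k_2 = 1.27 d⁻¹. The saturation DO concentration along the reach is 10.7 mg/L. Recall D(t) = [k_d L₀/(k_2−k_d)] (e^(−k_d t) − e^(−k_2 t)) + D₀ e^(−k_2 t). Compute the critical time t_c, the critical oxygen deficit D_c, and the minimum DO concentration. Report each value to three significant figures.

t_c ≈ 1.44 d; D_c ≈ 3.38 mg/L; min DO ≈ 7.32 mg/L

With k_2/k_d = 7.560 and 1 − D₀(k_2−k_d)/(k_d L₀) = 0.6479,
t_c = ln(7.560 × 0.6479) / (1.27 − 0.168) = ln(4.898) / 1.102 = 1.589/1.102 = 1.442 d.
D_c = (k_d/k_2) L₀ e^(−k_d t_c) = (0.168/1.27) × 32.6 × e^(−0.168×1.442) = 0.1323 × 32.6 × 0.7849 = 3.385 mg/L.
Minimum DO = C_s − D_c = 10.7 − 3.385 = 7.315 mg/L.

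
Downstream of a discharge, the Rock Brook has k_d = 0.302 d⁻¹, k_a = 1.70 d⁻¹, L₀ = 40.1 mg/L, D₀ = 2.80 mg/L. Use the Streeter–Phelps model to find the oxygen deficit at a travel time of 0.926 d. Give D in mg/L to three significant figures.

k_d L₀/(k_a−k_d) = 0.302×40.1/(1.70−0.302) = 12.11/1.398 = 8.663 mg/L.
e^(−k_d t) = e^(−0.302×0.9260) = 0.7560; e^(−k_a t) = e^(−1.70×0.9260) = 0.2072.
D = 8.663 × (0.7560 − 0.2072) + 2.80 × 0.2072 = 4.755 + 0.5801 = 5.335 mg/L.

D ≈ 5.33 mg/L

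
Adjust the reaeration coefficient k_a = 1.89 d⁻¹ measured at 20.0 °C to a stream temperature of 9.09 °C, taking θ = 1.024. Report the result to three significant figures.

k_a ≈ 1.46 d⁻¹

k_a(T₂) = k_a(T₁) · θ^(T₂−T₁) = 1.89 × 1.024^(9.09−20.0)
= 1.89 × 1.024^-10.9 = 1.89 × 0.7720 = 1.459 d⁻¹.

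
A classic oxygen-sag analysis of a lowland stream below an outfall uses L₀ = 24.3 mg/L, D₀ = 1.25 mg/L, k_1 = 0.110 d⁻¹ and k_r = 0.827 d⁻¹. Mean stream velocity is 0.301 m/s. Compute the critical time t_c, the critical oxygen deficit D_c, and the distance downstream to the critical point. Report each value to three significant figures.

t_c ≈ 2.24 d; D_c ≈ 2.53 mg/L; x_c ≈ 58.4 km

With k_r/k_1 = 7.518 and 1 − D₀(k_r−k_1)/(k_1 L₀) = 0.6647,
t_c = ln(7.518 × 0.6647) / (0.827 − 0.110) = ln(4.997) / 0.7170 = 1.609/0.7170 = 2.244 d.
D_c = (k_1/k_r) L₀ e^(−k_1 t_c) = (0.110/0.827) × 24.3 × e^(−0.110×2.244) = 0.1330 × 24.3 × 0.7813 = 2.525 mg/L.
x_c = v t_c = 0.301 m/s × 2.244 d × 86400 s/d = 58360 m ≈ 58.4 km.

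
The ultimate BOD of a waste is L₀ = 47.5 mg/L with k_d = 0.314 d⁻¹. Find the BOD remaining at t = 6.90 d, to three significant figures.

L_t = L₀ e^(−k_d t) = 47.5 × e^(−0.314×6.90) = 47.5 × 0.1146 = 5.442 mg/L.

L ≈ 5.44 mg/L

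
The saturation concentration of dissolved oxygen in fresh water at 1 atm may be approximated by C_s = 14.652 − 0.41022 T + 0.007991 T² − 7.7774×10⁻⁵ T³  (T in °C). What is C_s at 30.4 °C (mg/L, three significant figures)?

C_s ≈ 7.38 mg/L

C_s = 14.652 − 0.41022×30.4 + 0.007991×30.4² − 7.7774×10⁻⁵×30.4³ = 7.381 mg/L.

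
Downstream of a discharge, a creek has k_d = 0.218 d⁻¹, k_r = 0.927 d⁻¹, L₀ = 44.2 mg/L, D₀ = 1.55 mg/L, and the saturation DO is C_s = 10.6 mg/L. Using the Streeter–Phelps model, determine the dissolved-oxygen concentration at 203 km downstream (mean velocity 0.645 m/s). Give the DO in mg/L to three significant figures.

DO ≈ 4.87 mg/L

Travel time t = x/v = 203 km / (0.645 m/s) = 203000 m / 0.645 m/s = 314700 s = 3.643 d.
k_d L₀/(k_r−k_d) = 0.218×44.2/(0.927−0.218) = 9.636/0.7090 = 13.59 mg/L.
e^(−k_d t) = e^(−0.218×3.643) = 0.4520; e^(−k_r t) = e^(−0.927×3.643) = 0.03416.
D = 13.59 × (0.4520 − 0.03416) + 1.55 × 0.03416 = 5.678 + 0.05294 = 5.731 mg/L.
DO = C_s − D = 10.6 − 5.731 = 4.869 mg/L.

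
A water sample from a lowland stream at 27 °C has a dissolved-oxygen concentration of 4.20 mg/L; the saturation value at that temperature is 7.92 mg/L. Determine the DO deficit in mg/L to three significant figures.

D ≈ 3.72 mg/L

D = C_s − C = 7.92 − 4.20 = 3.72 mg/L.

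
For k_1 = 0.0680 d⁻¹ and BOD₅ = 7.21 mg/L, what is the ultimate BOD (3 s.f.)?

L₀ ≈ 25.0 mg/L

BOD₅ = L₀(1 − e^(−5k_1)) ⇒ L₀ = BOD₅ / (1 − e^(−5×0.0680))
= 7.21 / (1 − 0.7118) = 7.21 / 0.2882 = 25.01 mg/L.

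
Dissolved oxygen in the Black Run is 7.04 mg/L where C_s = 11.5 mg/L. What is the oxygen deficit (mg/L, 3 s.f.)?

D ≈ 4.46 mg/L

D = C_s − C = 11.5 − 7.04 = 4.46 mg/L.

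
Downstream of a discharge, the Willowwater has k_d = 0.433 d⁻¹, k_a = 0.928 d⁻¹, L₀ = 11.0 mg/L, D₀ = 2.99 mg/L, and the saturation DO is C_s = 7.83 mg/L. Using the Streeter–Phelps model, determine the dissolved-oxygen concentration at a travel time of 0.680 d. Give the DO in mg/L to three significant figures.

k_d L₀/(k_a−k_d) = 0.433×11.0/(0.928−0.433) = 4.763/0.4950 = 9.622 mg/L.
e^(−k_d t) = e^(−0.433×0.6800) = 0.7449; e^(−k_a t) = e^(−0.928×0.6800) = 0.5320.
D = 9.622 × (0.7449 − 0.5320) + 2.99 × 0.5320 = 2.049 + 1.591 = 3.639 mg/L.
DO = C_s − D = 7.83 − 3.639 = 4.191 mg/L.

DO ≈ 4.19 mg/L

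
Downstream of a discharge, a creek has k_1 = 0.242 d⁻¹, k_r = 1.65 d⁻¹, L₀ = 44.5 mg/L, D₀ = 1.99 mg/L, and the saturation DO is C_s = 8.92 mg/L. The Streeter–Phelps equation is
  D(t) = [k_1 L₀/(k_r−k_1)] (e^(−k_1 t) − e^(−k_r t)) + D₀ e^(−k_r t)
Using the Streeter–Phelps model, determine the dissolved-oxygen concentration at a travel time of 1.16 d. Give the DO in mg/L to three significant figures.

DO ≈ 3.98 mg/L

k_1 L₀/(k_r−k_1) = 0.242×44.5/(1.65−0.242) = 10.77/1.408 = 7.648 mg/L.
e^(−k_1 t) = e^(−0.242×1.160) = 0.7552; e^(−k_r t) = e^(−1.65×1.160) = 0.1475.
D = 7.648 × (0.7552 − 0.1475) + 1.99 × 0.1475 = 4.648 + 0.2935 = 4.942 mg/L.
DO = C_s − D = 8.92 − 4.942 = 3.978 mg/L.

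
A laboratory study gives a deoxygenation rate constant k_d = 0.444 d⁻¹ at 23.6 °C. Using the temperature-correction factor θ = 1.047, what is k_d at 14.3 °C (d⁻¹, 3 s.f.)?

k_d ≈ 0.290 d⁻¹

k_d(T₂) = k_d(T₁) · θ^(T₂−T₁) = 0.444 × 1.047^(14.3−23.6)
= 0.444 × 1.047^-9.30 = 0.444 × 0.6524 = 0.2897 d⁻¹.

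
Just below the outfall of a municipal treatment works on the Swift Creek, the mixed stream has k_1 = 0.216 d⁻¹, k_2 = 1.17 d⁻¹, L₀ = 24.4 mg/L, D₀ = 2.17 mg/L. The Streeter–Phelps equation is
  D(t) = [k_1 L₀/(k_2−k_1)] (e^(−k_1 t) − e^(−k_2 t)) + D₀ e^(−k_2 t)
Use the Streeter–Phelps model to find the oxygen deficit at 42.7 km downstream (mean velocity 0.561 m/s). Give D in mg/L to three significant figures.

Travel time t = x/v = 42.7 km / (0.561 m/s) = 42700 m / 0.561 m/s = 76110 s = 0.8810 d.
k_1 L₀/(k_2−k_1) = 0.216×24.4/(1.17−0.216) = 5.270/0.9540 = 5.525 mg/L.
e^(−k_1 t) = e^(−0.216×0.8810) = 0.8267; e^(−k_2 t) = e^(−1.17×0.8810) = 0.3568.
D = 5.525 × (0.8267 − 0.3568) + 2.17 × 0.3568 = 2.596 + 0.7742 = 3.371 mg/L.

D ≈ 3.37 mg/L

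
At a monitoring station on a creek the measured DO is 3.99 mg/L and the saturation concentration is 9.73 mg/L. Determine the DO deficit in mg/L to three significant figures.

D ≈ 5.74 mg/L

D = C_s − C = 9.73 − 3.99 = 5.74 mg/L.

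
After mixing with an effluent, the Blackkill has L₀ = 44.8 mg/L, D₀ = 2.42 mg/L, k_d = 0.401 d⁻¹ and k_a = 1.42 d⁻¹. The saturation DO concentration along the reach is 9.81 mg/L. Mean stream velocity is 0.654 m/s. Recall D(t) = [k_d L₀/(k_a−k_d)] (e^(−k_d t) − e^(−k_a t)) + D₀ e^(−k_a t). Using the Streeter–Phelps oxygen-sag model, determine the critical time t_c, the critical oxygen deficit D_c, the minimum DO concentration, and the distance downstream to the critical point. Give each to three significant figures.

At the critical point dD/dt = 0, so k_d L₀ e^(−k_d t) = k_a D. Substituting D(t) from the Streeter–Phelps equation and solving for t gives
t_c = ln[(k_a/k_d)(1 − D₀(k_a−k_d)/(k_d L₀))] / (k_a−k_d).
Here k_a−k_d = 1.019 d⁻¹ and 1 − D₀(k_a−k_d)/(k_d L₀) = 1 − 2.42×1.019/(0.401×44.8) = 0.8627, so
t_c = ln(3.541 × 0.8627) / 1.019 = 1.117 / 1.019 = 1.096 d.
D_c = (k_d/k_a) L₀ e^(−k_d t_c) = (0.401/1.42) × 44.8 × e^(−0.401×1.096) = 0.2824 × 44.8 × 0.6444 = 8.152 mg/L.
Minimum DO = C_s − D_c = 9.81 − 8.152 = 1.658 mg/L.
x_c = v t_c = 0.654 m/s × 1.096 d × 86400 s/d = 61930 m ≈ 61.9 km.

t_c ≈ 1.10 d; D_c ≈ 8.15 mg/L; min DO ≈ 1.66 mg/L; x_c ≈ 61.9 km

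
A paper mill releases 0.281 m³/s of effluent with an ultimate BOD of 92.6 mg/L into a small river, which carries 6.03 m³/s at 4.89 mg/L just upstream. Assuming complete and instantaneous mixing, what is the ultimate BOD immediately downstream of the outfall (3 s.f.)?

Flow-weighted mixing: C = (Q_r C_r + Q_w C_w)/(Q_r + Q_w)
= (6.03×4.89 + 0.281×92.6)/(6.03 + 0.281) = 55.51/6.311 = 8.795 mg/L.

8.80 mg/L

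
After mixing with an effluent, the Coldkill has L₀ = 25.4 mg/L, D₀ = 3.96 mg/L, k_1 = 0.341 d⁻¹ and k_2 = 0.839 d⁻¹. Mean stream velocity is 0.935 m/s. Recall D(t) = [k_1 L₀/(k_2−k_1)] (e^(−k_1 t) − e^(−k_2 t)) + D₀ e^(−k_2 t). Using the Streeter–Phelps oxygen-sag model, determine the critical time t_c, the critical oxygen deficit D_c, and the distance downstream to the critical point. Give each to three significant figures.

With k_2/k_1 = 2.460 and 1 − D₀(k_2−k_1)/(k_1 L₀) = 0.7723,
t_c = ln(2.460 × 0.7723) / (0.839 − 0.341) = ln(1.900) / 0.4980 = 0.6420/0.4980 = 1.289 d.
D_c = (k_1/k_2) L₀ e^(−k_1 t_c) = (0.341/0.839) × 25.4 × e^(−0.341×1.289) = 0.4064 × 25.4 × 0.6443 = 6.652 mg/L.
x_c = v t_c = 0.935 m/s × 1.289 d × 86400 s/d = 104100 m ≈ 104 km.

t_c ≈ 1.29 d; D_c ≈ 6.65 mg/L; x_c ≈ 104 km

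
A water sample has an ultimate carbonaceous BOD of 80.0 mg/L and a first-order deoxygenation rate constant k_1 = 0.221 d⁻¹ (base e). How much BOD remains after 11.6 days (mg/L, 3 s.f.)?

L ≈ 6.16 mg/L

L_t = L₀ e^(−k_1 t) = 80.0 × e^(−0.221×11.6) = 80.0 × 0.07703 = 6.162 mg/L.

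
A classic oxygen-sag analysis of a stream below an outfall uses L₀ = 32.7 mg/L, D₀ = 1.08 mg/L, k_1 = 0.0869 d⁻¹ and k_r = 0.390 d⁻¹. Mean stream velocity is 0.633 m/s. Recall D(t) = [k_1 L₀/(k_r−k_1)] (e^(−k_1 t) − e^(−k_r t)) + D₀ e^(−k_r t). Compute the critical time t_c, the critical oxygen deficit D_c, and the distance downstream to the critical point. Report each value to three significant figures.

t_c ≈ 4.55 d; D_c ≈ 4.91 mg/L; x_c ≈ 249 km

t_c = [1/(k_r−k_1)] ln[(k_r/k_1)(1 − D₀(k_r−k_1)/(k_1 L₀))]
= [1/(0.390−0.0869)] ln[(0.390/0.0869)(1 − 1.08×0.3031/(0.0869×32.7))]
= (1/0.3031) ln[4.488 × 0.8848] = 3.299 × ln(3.971) = 3.299 × 1.379 = 4.550 d.
L(t_c) = L₀ e^(−k_1 t_c) = 32.7 × 0.6734 = 22.02 mg/L, and at the critical point k_r D_c = k_1 L, so D_c = (0.0869/0.390) × 22.02 = 4.907 mg/L.
x_c = v t_c = 0.633 m/s × 4.550 d × 86400 s/d = 248800 m ≈ 249 km.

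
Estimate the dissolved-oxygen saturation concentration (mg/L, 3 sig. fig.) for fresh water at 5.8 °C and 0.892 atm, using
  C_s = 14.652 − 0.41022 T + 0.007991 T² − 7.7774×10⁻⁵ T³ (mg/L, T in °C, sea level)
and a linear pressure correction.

At sea level: C_s = 14.652 − 0.41022×5.8 + 0.007991×5.8² − 7.7774×10⁻⁵×5.8³ = 12.53 mg/L.
Pressure correction: C_s' = 12.53 × 0.892 = 11.17 mg/L.

C_s ≈ 11.2 mg/L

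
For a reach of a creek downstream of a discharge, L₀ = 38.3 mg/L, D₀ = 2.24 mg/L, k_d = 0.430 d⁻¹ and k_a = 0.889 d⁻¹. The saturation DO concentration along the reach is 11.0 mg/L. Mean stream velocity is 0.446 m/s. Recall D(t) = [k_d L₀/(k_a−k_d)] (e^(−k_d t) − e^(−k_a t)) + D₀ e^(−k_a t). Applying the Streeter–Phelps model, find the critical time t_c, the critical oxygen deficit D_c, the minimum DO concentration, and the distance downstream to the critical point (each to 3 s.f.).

t_c ≈ 1.44 d; D_c ≈ 9.97 mg/L; min DO ≈ 1.03 mg/L; x_c ≈ 55.6 km

At the critical point dD/dt = 0, so k_d L₀ e^(−k_d t) = k_a D. Substituting D(t) from the Streeter–Phelps equation and solving for t gives
t_c = ln[(k_a/k_d)(1 − D₀(k_a−k_d)/(k_d L₀))] / (k_a−k_d).
Here k_a−k_d = 0.4590 d⁻¹ and 1 − D₀(k_a−k_d)/(k_d L₀) = 1 − 2.24×0.4590/(0.430×38.3) = 0.9376, so
t_c = ln(2.067 × 0.9376) / 0.4590 = 0.6618 / 0.4590 = 1.442 d.
L(t_c) = L₀ e^(−k_d t_c) = 38.3 × 0.5379 = 20.60 mg/L, and at the critical point k_a D_c = k_d L, so D_c = (0.430/0.889) × 20.60 = 9.965 mg/L.
Minimum DO = C_s − D_c = 11.0 − 9.965 = 1.035 mg/L.
x_c = v t_c = 0.446 m/s × 1.442 d × 86400 s/d = 55560 m ≈ 55.6 km.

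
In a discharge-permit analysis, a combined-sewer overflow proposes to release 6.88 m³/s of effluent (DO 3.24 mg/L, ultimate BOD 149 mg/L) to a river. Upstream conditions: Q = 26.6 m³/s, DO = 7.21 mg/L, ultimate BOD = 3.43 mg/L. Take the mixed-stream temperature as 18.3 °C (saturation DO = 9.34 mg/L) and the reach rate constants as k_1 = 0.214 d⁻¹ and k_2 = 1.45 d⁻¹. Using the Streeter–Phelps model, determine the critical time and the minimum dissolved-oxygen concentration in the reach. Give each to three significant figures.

Mixed DO = (26.6×7.21 + 6.88×3.24)/(26.6+6.88) = 214.1/33.48 = 6.394 mg/L.
Mixed L₀ = (26.6×3.43 + 6.88×149)/(33.48) = 1116/33.48 = 33.34 mg/L.
Initial deficit D₀ = C_s − DO₀ = 9.34 − 6.394 = 2.946 mg/L.
t_c = (1/1.236) ln[(1.45/0.214)(1 − 2.946×1.236/(0.214×33.34))] = 0.8091 × ln(3.318) = 0.9704 d.
D_c = (0.214/1.45) × 33.34 × e^(−0.214×0.9704) = 0.1476 × 33.34 × 0.8125 = 3.998 mg/L.
Minimum DO = 9.34 − 3.998 = 5.342 mg/L.

t_c ≈ 0.970 d; minimum DO ≈ 5.34 mg/L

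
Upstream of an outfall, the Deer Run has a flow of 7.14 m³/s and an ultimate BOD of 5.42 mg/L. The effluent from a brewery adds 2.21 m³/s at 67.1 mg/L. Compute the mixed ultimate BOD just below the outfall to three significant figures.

Flow-weighted mixing: C = (Q_r C_r + Q_w C_w)/(Q_r + Q_w)
= (7.14×5.42 + 2.21×67.1)/(7.14 + 2.21) = 187.0/9.350 = 20.00 mg/L.

20.0 mg/L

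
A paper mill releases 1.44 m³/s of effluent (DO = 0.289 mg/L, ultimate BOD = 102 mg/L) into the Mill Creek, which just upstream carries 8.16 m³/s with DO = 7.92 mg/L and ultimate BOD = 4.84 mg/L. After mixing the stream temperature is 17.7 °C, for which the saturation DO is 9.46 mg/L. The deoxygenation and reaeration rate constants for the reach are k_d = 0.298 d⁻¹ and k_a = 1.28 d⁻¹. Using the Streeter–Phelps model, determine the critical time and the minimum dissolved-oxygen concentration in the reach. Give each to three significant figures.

Mixed DO = (8.16×7.92 + 1.44×0.289)/(8.16+1.44) = 65.04/9.600 = 6.775 mg/L.
Mixed L₀ = (8.16×4.84 + 1.44×102)/(9.600) = 186.4/9.600 = 19.41 mg/L.
Initial deficit D₀ = C_s − DO₀ = 9.46 − 6.775 = 2.685 mg/L.
t_c = (1/0.9820) ln[(1.28/0.298)(1 − 2.685×0.9820/(0.298×19.41))] = 1.018 × ln(2.338) = 0.8649 d.
D_c = (0.298/1.28) × 19.41 × e^(−0.298×0.8649) = 0.2328 × 19.41 × 0.7728 = 3.493 mg/L.
Minimum DO = 9.46 − 3.493 = 5.967 mg/L.

t_c ≈ 0.865 d; minimum DO ≈ 5.97 mg/L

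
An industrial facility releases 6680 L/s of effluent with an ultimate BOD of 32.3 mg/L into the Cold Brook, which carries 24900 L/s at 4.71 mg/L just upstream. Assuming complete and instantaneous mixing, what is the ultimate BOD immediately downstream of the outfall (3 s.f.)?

10.5 mg/L

Flow-weighted mixing: C = (Q_r C_r + Q_w C_w)/(Q_r + Q_w)
= (24900×4.71 + 6680×32.3)/(24900 + 6680) = 333000/31580 = 10.55 mg/L.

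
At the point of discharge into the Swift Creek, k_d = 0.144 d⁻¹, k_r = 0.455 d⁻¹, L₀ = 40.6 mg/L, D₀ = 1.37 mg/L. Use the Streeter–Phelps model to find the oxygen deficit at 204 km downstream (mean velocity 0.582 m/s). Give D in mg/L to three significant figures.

D ≈ 7.73 mg/L

Travel time t = x/v = 204 km / (0.582 m/s) = 204000 m / 0.582 m/s = 350500 s = 4.057 d.
k_d L₀/(k_r−k_d) = 0.144×40.6/(0.455−0.144) = 5.846/0.3110 = 18.80 mg/L.
e^(−k_d t) = e^(−0.144×4.057) = 0.5576; e^(−k_r t) = e^(−0.455×4.057) = 0.1579.
D = 18.80 × (0.5576 − 0.1579) + 1.37 × 0.1579 = 7.513 + 0.2163 = 7.730 mg/L.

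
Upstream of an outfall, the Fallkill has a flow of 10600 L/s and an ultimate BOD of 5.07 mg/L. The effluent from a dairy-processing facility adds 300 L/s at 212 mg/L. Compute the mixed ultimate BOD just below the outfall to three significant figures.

Flow-weighted mixing: C = (Q_r C_r + Q_w C_w)/(Q_r + Q_w)
= (10600×5.07 + 300×212)/(10600 + 300) = 117300/10900 = 10.77 mg/L.

10.8 mg/L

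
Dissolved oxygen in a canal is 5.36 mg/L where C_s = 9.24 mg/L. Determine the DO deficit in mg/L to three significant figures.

D ≈ 3.88 mg/L

D = C_s − C = 9.24 − 5.36 = 3.88 mg/L.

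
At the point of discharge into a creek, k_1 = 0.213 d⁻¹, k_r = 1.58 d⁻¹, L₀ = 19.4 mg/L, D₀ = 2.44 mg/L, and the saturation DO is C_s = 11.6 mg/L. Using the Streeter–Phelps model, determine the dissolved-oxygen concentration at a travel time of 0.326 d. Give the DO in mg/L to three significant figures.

DO ≈ 9.13 mg/L

k_1 L₀/(k_r−k_1) = 0.213×19.4/(1.58−0.213) = 4.132/1.367 = 3.023 mg/L.
e^(−k_1 t) = e^(−0.213×0.3260) = 0.9329; e^(−k_r t) = e^(−1.58×0.3260) = 0.5975.
D = 3.023 × (0.9329 − 0.5975) + 2.44 × 0.5975 = 1.014 + 1.458 = 2.472 mg/L.
DO = C_s − D = 11.6 − 2.472 = 9.128 mg/L.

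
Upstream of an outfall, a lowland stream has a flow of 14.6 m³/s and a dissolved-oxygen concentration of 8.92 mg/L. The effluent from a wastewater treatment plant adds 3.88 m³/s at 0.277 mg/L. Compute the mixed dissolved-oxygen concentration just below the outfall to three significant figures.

7.11 mg/L

Flow-weighted mixing: C = (Q_r C_r + Q_w C_w)/(Q_r + Q_w)
= (14.6×8.92 + 3.88×0.277)/(14.6 + 3.88) = 131.3/18.48 = 7.105 mg/L.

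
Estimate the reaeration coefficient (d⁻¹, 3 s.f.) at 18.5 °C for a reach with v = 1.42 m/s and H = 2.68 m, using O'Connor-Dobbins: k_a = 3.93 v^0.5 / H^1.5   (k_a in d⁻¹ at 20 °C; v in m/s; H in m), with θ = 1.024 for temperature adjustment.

k_a ≈ 1.03 d⁻¹

k_a(20) = 3.93 × 1.42^0.5 / 2.68^1.5 = 3.93 × 1.192 / 4.387 = 1.067 d⁻¹.
k_a(18.5) = 1.067 × 1.024^(18.5−20) = 1.067 × 0.9651 = 1.030 d⁻¹.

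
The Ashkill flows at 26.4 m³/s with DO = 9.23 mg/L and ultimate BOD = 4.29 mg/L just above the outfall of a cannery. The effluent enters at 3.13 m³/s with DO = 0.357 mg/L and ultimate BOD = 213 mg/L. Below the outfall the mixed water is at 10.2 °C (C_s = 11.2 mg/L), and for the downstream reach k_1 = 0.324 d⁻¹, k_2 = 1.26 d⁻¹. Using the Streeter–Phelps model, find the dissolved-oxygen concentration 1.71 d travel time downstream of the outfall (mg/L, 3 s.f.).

DO ≈ 6.67 mg/L

Mixed DO = (26.4×9.23 + 3.13×0.357)/(26.4+3.13) = 244.8/29.53 = 8.290 mg/L.
Mixed L₀ = (26.4×4.29 + 3.13×213)/(29.53) = 779.9/29.53 = 26.41 mg/L.
Initial deficit D₀ = C_s − DO₀ = 11.2 − 8.290 = 2.910 mg/L.
D(1.71) = [0.324×26.41/(1.26−0.324)](e^(−0.324×1.71) − e^(−1.26×1.71)) + 2.910 e^(−1.26×1.71)
= 9.143 × (0.5746 − 0.1159) + 2.910 × 0.1159 = 4.531 mg/L.
DO = 11.2 − 4.531 = 6.669 mg/L.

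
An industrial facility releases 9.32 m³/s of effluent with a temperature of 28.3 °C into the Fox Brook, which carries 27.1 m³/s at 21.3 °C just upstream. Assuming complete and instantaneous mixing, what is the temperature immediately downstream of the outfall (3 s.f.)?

Flow-weighted mixing: C = (Q_r C_r + Q_w C_w)/(Q_r + Q_w)
= (27.1×21.3 + 9.32×28.3)/(27.1 + 9.32) = 841.0/36.42 = 23.09 °C.

23.1 °C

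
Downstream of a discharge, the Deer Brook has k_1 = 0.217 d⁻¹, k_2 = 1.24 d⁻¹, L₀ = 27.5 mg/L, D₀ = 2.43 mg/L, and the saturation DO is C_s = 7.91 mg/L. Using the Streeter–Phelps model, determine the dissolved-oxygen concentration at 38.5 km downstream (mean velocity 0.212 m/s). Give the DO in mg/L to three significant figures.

DO ≈ 4.46 mg/L

Travel time t = x/v = 38.5 km / (0.212 m/s) = 38500 m / 0.212 m/s = 181600 s = 2.102 d.
k_1 L₀/(k_2−k_1) = 0.217×27.5/(1.24−0.217) = 5.968/1.023 = 5.833 mg/L.
e^(−k_1 t) = e^(−0.217×2.102) = 0.6337; e^(−k_2 t) = e^(−1.24×2.102) = 0.07380.
D = 5.833 × (0.6337 − 0.07380) + 2.43 × 0.07380 = 3.266 + 0.1793 = 3.446 mg/L.
DO = C_s − D = 7.91 − 3.446 = 4.464 mg/L.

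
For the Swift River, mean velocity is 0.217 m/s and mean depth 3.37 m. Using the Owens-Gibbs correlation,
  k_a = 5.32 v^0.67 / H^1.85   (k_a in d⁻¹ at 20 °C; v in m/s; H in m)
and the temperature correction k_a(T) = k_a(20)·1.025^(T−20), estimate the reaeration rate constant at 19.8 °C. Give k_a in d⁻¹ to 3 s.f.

k_a(20) = 5.32 × 0.217^0.67 / 3.37^1.85 = 5.32 × 0.3593 / 9.465 = 0.2019 d⁻¹.
k_a(19.8) = 0.2019 × 1.025^(19.8−20) = 0.2019 × 0.9951 = 0.2009 d⁻¹.

k_a ≈ 0.201 d⁻¹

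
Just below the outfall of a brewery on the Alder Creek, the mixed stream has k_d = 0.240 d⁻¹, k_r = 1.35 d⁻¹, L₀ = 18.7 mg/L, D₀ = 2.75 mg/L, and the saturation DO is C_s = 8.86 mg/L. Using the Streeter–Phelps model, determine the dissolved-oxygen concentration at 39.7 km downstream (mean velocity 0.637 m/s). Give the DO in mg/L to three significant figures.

Travel time t = x/v = 39.7 km / (0.637 m/s) = 39700 m / 0.637 m/s = 62320 s = 0.7213 d.
k_d L₀/(k_r−k_d) = 0.240×18.7/(1.35−0.240) = 4.488/1.110 = 4.043 mg/L.
e^(−k_d t) = e^(−0.240×0.7213) = 0.8410; e^(−k_r t) = e^(−1.35×0.7213) = 0.3776.
D = 4.043 × (0.8410 − 0.3776) + 2.75 × 0.3776 = 1.874 + 1.039 = 2.912 mg/L.
DO = C_s − D = 8.86 − 2.912 = 5.948 mg/L.

DO ≈ 5.95 mg/L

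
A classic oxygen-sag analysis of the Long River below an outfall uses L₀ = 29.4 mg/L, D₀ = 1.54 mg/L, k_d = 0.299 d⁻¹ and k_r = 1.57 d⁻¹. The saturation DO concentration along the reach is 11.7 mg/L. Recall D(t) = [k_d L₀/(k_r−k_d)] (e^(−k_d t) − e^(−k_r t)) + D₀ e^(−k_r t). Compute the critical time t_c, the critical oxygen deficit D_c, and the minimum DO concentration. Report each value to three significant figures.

t_c = [1/(k_r−k_d)] ln[(k_r/k_d)(1 − D₀(k_r−k_d)/(k_d L₀))]
= [1/(1.57−0.299)] ln[(1.57/0.299)(1 − 1.54×1.271/(0.299×29.4))]
= (1/1.271) ln[5.251 × 0.7773] = 0.7868 × ln(4.082) = 0.7868 × 1.407 = 1.107 d.
D_c = (k_d/k_r) L₀ e^(−k_d t_c) = (0.299/1.57) × 29.4 × e^(−0.299×1.107) = 0.1904 × 29.4 × 0.7183 = 4.022 mg/L.
Minimum DO = C_s − D_c = 11.7 − 4.022 = 7.678 mg/L.

t_c ≈ 1.11 d; D_c ≈ 4.02 mg/L; min DO ≈ 7.68 mg/L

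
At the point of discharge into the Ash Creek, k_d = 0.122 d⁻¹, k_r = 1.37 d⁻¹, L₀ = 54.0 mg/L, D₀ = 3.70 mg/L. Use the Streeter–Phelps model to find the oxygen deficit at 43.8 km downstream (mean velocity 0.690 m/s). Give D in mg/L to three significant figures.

Travel time t = x/v = 43.8 km / (0.690 m/s) = 43800 m / 0.690 m/s = 63480 s = 0.7347 d.
k_d L₀/(k_r−k_d) = 0.122×54.0/(1.37−0.122) = 6.588/1.248 = 5.279 mg/L.
e^(−k_d t) = e^(−0.122×0.7347) = 0.9143; e^(−k_r t) = e^(−1.37×0.7347) = 0.3655.
D = 5.279 × (0.9143 − 0.3655) + 3.70 × 0.3655 = 2.897 + 1.352 = 4.249 mg/L.

D ≈ 4.25 mg/L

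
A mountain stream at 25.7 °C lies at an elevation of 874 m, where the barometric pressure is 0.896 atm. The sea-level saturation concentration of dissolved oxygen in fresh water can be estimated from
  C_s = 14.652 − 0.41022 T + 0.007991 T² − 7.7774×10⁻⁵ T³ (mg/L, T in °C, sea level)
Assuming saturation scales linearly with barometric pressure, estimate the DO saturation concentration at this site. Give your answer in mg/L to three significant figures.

C_s ≈ 7.23 mg/L

At sea level: C_s = 14.652 − 0.41022×25.7 + 0.007991×25.7² − 7.7774×10⁻⁵×25.7³ = 8.067 mg/L.
Pressure correction: C_s' = 8.067 × 0.896 = 7.228 mg/L.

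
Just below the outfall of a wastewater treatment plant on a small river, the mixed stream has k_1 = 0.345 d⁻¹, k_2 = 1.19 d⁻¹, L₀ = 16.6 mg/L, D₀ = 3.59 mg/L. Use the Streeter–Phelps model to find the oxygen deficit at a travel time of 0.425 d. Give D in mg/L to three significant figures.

D ≈ 3.93 mg/L

k_1 L₀/(k_2−k_1) = 0.345×16.6/(1.19−0.345) = 5.727/0.8450 = 6.778 mg/L.
e^(−k_1 t) = e^(−0.345×0.4250) = 0.8636; e^(−k_2 t) = e^(−1.19×0.4250) = 0.6031.
D = 6.778 × (0.8636 − 0.6031) + 3.59 × 0.6031 = 1.766 + 2.165 = 3.931 mg/L.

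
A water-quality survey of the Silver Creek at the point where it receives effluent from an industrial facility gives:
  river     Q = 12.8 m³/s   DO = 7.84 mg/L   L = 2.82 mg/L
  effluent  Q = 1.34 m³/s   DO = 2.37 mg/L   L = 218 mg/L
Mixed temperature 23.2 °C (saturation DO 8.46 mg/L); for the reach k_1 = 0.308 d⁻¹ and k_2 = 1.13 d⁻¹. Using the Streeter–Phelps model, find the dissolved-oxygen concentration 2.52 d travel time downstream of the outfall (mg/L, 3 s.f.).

DO ≈ 4.90 mg/L

Mixed DO = (12.8×7.84 + 1.34×2.37)/(12.8+1.34) = 103.5/14.14 = 7.322 mg/L.
Mixed L₀ = (12.8×2.82 + 1.34×218)/(14.14) = 328.2/14.14 = 23.21 mg/L.
Initial deficit D₀ = C_s − DO₀ = 8.46 − 7.322 = 1.138 mg/L.
D(2.52) = [0.308×23.21/(1.13−0.308)](e^(−0.308×2.52) − e^(−1.13×2.52)) + 1.138 e^(−1.13×2.52)
= 8.697 × (0.4602 − 0.05798) + 1.138 × 0.05798 = 3.564 mg/L.
DO = 8.46 − 3.564 = 4.896 mg/L.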